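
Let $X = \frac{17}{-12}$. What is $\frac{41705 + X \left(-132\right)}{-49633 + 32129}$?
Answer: $- \frac{10473}{4376} \approx -2.3933$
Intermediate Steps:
$X = - \frac{17}{12}$ ($X = 17 \left(- \frac{1}{12}\right) = - \frac{17}{12} \approx -1.4167$)
$\frac{41705 + X \left(-132\right)}{-49633 + 32129} = \frac{41705 - -187}{-49633 + 32129} = \frac{41705 + 187}{-17504} = 41892 \left(- \frac{1}{17504}\right) = - \frac{10473}{4376}$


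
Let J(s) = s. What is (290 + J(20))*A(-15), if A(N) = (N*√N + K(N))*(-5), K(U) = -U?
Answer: -23250 + 23250*I*√15 ≈ -23250.0 + 90047.0*I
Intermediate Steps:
A(N) = -5*N^(3/2) + 5*N (A(N) = (N*√N - N)*(-5) = (N^(3/2) - N)*(-5) = -5*N^(3/2) + 5*N)
(290 + J(20))*A(-15) = (290 + 20)*(-(-75)*I*√15 + 5*(-15)) = 310*(-(-75)*I*√15 - 75) = 310*(75*I*√15 - 75) = 310*(-75 + 75*I*√15) = -23250 + 23250*I*√15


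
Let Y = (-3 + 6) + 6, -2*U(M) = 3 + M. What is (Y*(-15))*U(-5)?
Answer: -135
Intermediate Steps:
U(M) = -3/2 - M/2 (U(M) = -(3 + M)/2 = -3/2 - M/2)
Y = 9 (Y = 3 + 6 = 9)
(Y*(-15))*U(-5) = (9*(-15))*(-3/2 - ½*(-5)) = -135*(-3/2 + 5/2) = -135*1 = -135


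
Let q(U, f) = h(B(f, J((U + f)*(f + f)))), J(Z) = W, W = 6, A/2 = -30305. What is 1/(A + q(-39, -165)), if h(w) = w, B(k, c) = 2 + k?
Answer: -1/60773 ≈ -1.6455e-5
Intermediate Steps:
A = -60610 (A = 2*(-30305) = -60610)
J(Z) = 6
q(U, f) = 2 + f
1/(A + q(-39, -165)) = 1/(-60610 + (2 - 165)) = 1/(-60610 - 163) = 1/(-60773) = -1/60773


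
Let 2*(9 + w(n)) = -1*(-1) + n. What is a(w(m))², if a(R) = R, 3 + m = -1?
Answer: 441/4 ≈ 110.25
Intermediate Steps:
m = -4 (m = -3 - 1 = -4)
w(n) = -17/2 + n/2 (w(n) = -9 + (-1*(-1) + n)/2 = -9 + (1 + n)/2 = -9 + (½ + n/2) = -17/2 + n/2)
a(w(m))² = (-17/2 + (½)*(-4))² = (-17/2 - 2)² = (-21/2)² = 441/4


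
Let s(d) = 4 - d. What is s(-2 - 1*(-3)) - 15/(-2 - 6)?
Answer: 39/8 ≈ 4.8750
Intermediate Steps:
s(-2 - 1*(-3)) - 15/(-2 - 6) = (4 - (-2 - 1*(-3))) - 15/(-2 - 6) = (4 - (-2 + 3)) - 15/(-8) = (4 - 1*1) - ⅛*(-15) = (4 - 1) + 15/8 = 3 + 15/8 = 39/8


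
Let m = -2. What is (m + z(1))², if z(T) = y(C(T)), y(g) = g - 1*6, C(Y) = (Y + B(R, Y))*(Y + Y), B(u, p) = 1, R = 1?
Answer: 16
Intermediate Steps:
C(Y) = 2*Y*(1 + Y) (C(Y) = (Y + 1)*(Y + Y) = (1 + Y)*(2*Y) = 2*Y*(1 + Y))
y(g) = -6 + g (y(g) = g - 6 = -6 + g)
z(T) = -6 + 2*T*(1 + T)
(m + z(1))² = (-2 + (-6 + 2*1*(1 + 1)))² = (-2 + (-6 + 2*1*2))² = (-2 + (-6 + 4))² = (-2 - 2)² = (-4)² = 16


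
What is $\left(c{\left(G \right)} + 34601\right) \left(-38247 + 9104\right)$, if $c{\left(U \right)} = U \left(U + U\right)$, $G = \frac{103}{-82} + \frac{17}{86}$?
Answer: $- \frac{3134408903834783}{3108169} \approx -1.0084 \cdot 10^{9}$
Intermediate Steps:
$G = - \frac{1866}{1763}$ ($G = 103 \left(- \frac{1}{82}\right) + 17 \cdot \frac{1}{86} = - \frac{103}{82} + \frac{17}{86} = - \frac{1866}{1763} \approx -1.0584$)
$c{\left(U \right)} = 2 U^{2}$ ($c{\left(U \right)} = U 2 U = 2 U^{2}$)
$\left(c{\left(G \right)} + 34601\right) \left(-38247 + 9104\right) = \left(2 \left(- \frac{1866}{1763}\right)^{2} + 34601\right) \left(-38247 + 9104\right) = \left(2 \cdot \frac{3481956}{3108169} + 34601\right) \left(-29143\right) = \left(\frac{6963912}{3108169} + 34601\right) \left(-29143\right) = \frac{107552719481}{3108169} \left(-29143\right) = - \frac{3134408903834783}{3108169}$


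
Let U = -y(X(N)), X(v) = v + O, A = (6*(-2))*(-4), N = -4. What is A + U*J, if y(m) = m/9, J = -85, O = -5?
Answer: -37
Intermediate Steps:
A = 48 (A = -12*(-4) = 48)
X(v) = -5 + v (X(v) = v - 5 = -5 + v)
y(m) = m/9 (y(m) = m*(⅑) = m/9)
U = 1 (U = -(-5 - 4)/9 = -(-9)/9 = -1*(-1) = 1)
A + U*J = 48 + 1*(-85) = 48 - 85 = -37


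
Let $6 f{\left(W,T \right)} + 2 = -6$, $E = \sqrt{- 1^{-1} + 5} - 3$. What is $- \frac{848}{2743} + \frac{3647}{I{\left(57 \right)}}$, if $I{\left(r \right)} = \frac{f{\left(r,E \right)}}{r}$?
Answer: $- \frac{1710639683}{10972} \approx -1.5591 \cdot 10^{5}$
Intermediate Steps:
$E = -1$ ($E = \sqrt{\left(-1\right) 1 + 5} - 3 = \sqrt{-1 + 5} - 3 = \sqrt{4} - 3 = 2 - 3 = -1$)
$f{\left(W,T \right)} = - \frac{4}{3}$ ($f{\left(W,T \right)} = - \frac{1}{3} + \frac{1}{6} \left(-6\right) = - \frac{1}{3} - 1 = - \frac{4}{3}$)
$I{\left(r \right)} = - \frac{4}{3 r}$
$- \frac{848}{2743} + \frac{3647}{I{\left(57 \right)}} = - \frac{848}{2743} + \frac{3647}{\left(- \frac{4}{3}\right) \frac{1}{57}} = \left(-848\right) \frac{1}{2743} + \frac{3647}{\left(- \frac{4}{3}\right) \frac{1}{57}} = - \frac{848}{2743} + \frac{3647}{- \frac{4}{171}} = - \frac{848}{2743} + 3647 \left(- \frac{171}{4}\right) = - \frac{848}{2743} - \frac{623637}{4} = - \frac{1710639683}{10972}$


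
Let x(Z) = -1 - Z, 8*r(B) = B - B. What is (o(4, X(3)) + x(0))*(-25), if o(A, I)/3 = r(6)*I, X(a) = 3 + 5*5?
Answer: 25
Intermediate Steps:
r(B) = 0 (r(B) = (B - B)/8 = (⅛)*0 = 0)
X(a) = 28 (X(a) = 3 + 25 = 28)
o(A, I) = 0 (o(A, I) = 3*(0*I) = 3*0 = 0)
(o(4, X(3)) + x(0))*(-25) = (0 + (-1 - 1*0))*(-25) = (0 + (-1 + 0))*(-25) = (0 - 1)*(-25) = -1*(-25) = 25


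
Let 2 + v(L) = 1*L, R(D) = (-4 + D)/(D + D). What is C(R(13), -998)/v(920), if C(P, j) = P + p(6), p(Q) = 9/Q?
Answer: 4/1989 ≈ 0.0020111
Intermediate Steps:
R(D) = (-4 + D)/(2*D) (R(D) = (-4 + D)/((2*D)) = (-4 + D)*(1/(2*D)) = (-4 + D)/(2*D))
v(L) = -2 + L (v(L) = -2 + 1*L = -2 + L)
C(P, j) = 3/2 + P (C(P, j) = P + 9/6 = P + 9*(⅙) = P + 3/2 = 3/2 + P)
C(R(13), -998)/v(920) = (3/2 + (½)*(-4 + 13)/13)/(-2 + 920) = (3/2 + (½)*(1/13)*9)/918 = (3/2 + 9/26)*(1/918) = (24/13)*(1/918) = 4/1989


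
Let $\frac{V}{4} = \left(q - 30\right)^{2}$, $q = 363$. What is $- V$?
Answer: $-443556$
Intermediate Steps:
$V = 443556$ ($V = 4 \left(363 - 30\right)^{2} = 4 \cdot 333^{2} = 4 \cdot 110889 = 443556$)
$- V = \left(-1\right) 443556 = -443556$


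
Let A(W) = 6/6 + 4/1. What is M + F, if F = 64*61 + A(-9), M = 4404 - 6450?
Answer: 1863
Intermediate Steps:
A(W) = 5 (A(W) = 6*(1/6) + 4*1 = 1 + 4 = 5)
M = -2046
F = 3909 (F = 64*61 + 5 = 3904 + 5 = 3909)
M + F = -2046 + 3909 = 1863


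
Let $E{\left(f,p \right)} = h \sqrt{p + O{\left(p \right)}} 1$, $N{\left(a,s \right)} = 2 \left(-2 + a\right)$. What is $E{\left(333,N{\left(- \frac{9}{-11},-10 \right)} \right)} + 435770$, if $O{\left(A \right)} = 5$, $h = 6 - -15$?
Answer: $435770 + \frac{21 \sqrt{319}}{11} \approx 4.358 \cdot 10^{5}$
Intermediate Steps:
$h = 21$ ($h = 6 + 15 = 21$)
$N{\left(a,s \right)} = -4 + 2 a$
$E{\left(f,p \right)} = 21 \sqrt{5 + p}$ ($E{\left(f,p \right)} = 21 \sqrt{p + 5} \cdot 1 = 21 \sqrt{5 + p} 1 = 21 \sqrt{5 + p}$)
$E{\left(333,N{\left(- \frac{9}{-11},-10 \right)} \right)} + 435770 = 21 \sqrt{5 - \left(4 - 2 \left(- \frac{9}{-11}\right)\right)} + 435770 = 21 \sqrt{5 - \left(4 - 2 \left(\left(-9\right) \left(- \frac{1}{11}\right)\right)\right)} + 435770 = 21 \sqrt{5 + \left(-4 + 2 \cdot \frac{9}{11}\right)} + 435770 = 21 \sqrt{5 + \left(-4 + \frac{18}{11}\right)} + 435770 = 21 \sqrt{5 - \frac{26}{11}} + 435770 = 21 \sqrt{\frac{29}{11}} + 435770 = 21 \frac{\sqrt{319}}{11} + 435770 = \frac{21 \sqrt{319}}{11} + 435770 = 435770 + \frac{21 \sqrt{319}}{11}$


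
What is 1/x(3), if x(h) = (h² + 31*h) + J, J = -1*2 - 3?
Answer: 1/97 ≈ 0.010309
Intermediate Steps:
J = -5 (J = -2 - 3 = -5)
x(h) = -5 + h² + 31*h (x(h) = (h² + 31*h) - 5 = -5 + h² + 31*h)
1/x(3) = 1/(-5 + 3² + 31*3) = 1/(-5 + 9 + 93) = 1/97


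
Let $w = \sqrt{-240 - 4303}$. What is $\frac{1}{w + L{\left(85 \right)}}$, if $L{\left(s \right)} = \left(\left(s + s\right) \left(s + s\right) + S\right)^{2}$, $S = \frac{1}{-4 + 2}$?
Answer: $\frac{1908985372}{1594348503348125927} - \frac{16 i \sqrt{4543}}{11160439523436881489} \approx 1.1973 \cdot 10^{-9} - 9.663 \cdot 10^{-17} i$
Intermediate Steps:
$S = - \frac{1}{2}$ ($S = \frac{1}{-2} = - \frac{1}{2} \approx -0.5$)
$w = i \sqrt{4543}$ ($w = \sqrt{-4543} = i \sqrt{4543} \approx 67.402 i$)
$L{\left(s \right)} = \left(- \frac{1}{2} + 4 s^{2}\right)^{2}$ ($L{\left(s \right)} = \left(\left(s + s\right) \left(s + s\right) - \frac{1}{2}\right)^{2} = \left(2 s 2 s - \frac{1}{2}\right)^{2} = \left(4 s^{2} - \frac{1}{2}\right)^{2} = \left(- \frac{1}{2} + 4 s^{2}\right)^{2}$)
$\frac{1}{w + L{\left(85 \right)}} = \frac{1}{i \sqrt{4543} + \frac{\left(-1 + 8 \cdot 85^{2}\right)^{2}}{4}} = \frac{1}{i \sqrt{4543} + \frac{\left(-1 + 8 \cdot 7225\right)^{2}}{4}} = \frac{1}{i \sqrt{4543} + \frac{\left(-1 + 57800\right)^{2}}{4}} = \frac{1}{i \sqrt{4543} + \frac{57799^{2}}{4}} = \frac{1}{i \sqrt{4543} + \frac{1}{4} \cdot 3340724401} = \frac{1}{i \sqrt{4543} + \frac{3340724401}{4}} = \frac{1}{\frac{3340724401}{4} + i \sqrt{4543}}$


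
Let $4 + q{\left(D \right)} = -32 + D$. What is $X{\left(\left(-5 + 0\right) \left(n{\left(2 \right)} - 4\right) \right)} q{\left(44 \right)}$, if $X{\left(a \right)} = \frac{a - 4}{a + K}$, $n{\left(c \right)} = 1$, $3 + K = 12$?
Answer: $\frac{11}{3} \approx 3.6667$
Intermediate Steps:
$K = 9$ ($K = -3 + 12 = 9$)
$q{\left(D \right)} = -36 + D$ ($q{\left(D \right)} = -4 + \left(-32 + D\right) = -36 + D$)
$X{\left(a \right)} = \frac{-4 + a}{9 + a}$ ($X{\left(a \right)} = \frac{a - 4}{a + 9} = \frac{-4 + a}{9 + a}$)
$X{\left(\left(-5 + 0\right) \left(n{\left(2 \right)} - 4\right) \right)} q{\left(44 \right)} = \frac{-4 + \left(-5 + 0\right) \left(1 - 4\right)}{9 + \left(-5 + 0\right) \left(1 - 4\right)} \left(-36 + 44\right) = \frac{-4 - -15}{9 - -15} \cdot 8 = \frac{-4 + 15}{9 + 15} \cdot 8 = \frac{1}{24} \cdot 11 \cdot 8 = \frac{11}{24} \cdot 8 = \frac{11}{3}$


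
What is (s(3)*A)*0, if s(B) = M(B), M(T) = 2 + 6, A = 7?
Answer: 0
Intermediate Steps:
M(T) = 8
s(B) = 8
(s(3)*A)*0 = (8*7)*0 = 56*0 = 0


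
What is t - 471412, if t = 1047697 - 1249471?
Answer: -673186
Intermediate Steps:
t = -201774
t - 471412 = -201774 - 471412 = -673186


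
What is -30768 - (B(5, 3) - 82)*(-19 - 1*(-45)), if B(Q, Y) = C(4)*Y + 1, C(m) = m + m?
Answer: -29286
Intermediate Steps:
C(m) = 2*m
B(Q, Y) = 1 + 8*Y (B(Q, Y) = (2*4)*Y + 1 = 8*Y + 1 = 1 + 8*Y)
-30768 - (B(5, 3) - 82)*(-19 - 1*(-45)) = -30768 - ((1 + 8*3) - 82)*(-19 - 1*(-45)) = -30768 - ((1 + 24) - 82)*(-19 + 45) = -30768 - (25 - 82)*26 = -30768 - (-57)*26 = -30768 - 1*(-1482) = -30768 + 1482 = -29286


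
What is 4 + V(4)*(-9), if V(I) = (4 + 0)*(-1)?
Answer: 40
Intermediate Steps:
V(I) = -4 (V(I) = 4*(-1) = -4)
4 + V(4)*(-9) = 4 - 4*(-9) = 4 + 36 = 40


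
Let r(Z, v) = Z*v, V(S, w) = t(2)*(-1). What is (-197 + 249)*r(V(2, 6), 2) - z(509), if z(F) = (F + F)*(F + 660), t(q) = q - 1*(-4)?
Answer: -1190666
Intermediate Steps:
t(q) = 4 + q (t(q) = q + 4 = 4 + q)
V(S, w) = -6 (V(S, w) = (4 + 2)*(-1) = 6*(-1) = -6)
z(F) = 2*F*(660 + F) (z(F) = (2*F)*(660 + F) = 2*F*(660 + F))
(-197 + 249)*r(V(2, 6), 2) - z(509) = (-197 + 249)*(-6*2) - 2*509*(660 + 509) = 52*(-12) - 2*509*1169 = -624 - 1*1190042 = -624 - 1190042 = -1190666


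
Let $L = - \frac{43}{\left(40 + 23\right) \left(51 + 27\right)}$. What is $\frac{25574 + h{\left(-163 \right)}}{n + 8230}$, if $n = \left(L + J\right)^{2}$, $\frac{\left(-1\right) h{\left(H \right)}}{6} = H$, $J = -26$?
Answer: $\frac{641161658592}{215067698329} \approx 2.9812$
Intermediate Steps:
$L = - \frac{43}{4914}$ ($L = - \frac{43}{63 \cdot 78} = - \frac{43}{4914} \approx -0.0087505$)
$h{\left(H \right)} = - 6 H$
$n = \frac{16334629249}{24147396}$ ($n = \left(- \frac{43}{4914} - 26\right)^{2} = \left(- \frac{127807}{4914}\right)^{2} = \frac{16334629249}{24147396} \approx 676.46$)
$\frac{25574 + h{\left(-163 \right)}}{n + 8230} = \frac{25574 - -978}{\frac{16334629249}{24147396} + 8230} = \frac{25574 + 978}{\frac{215067698329}{24147396}} = 26552 \cdot \frac{24147396}{215067698329} = \frac{641161658592}{215067698329}$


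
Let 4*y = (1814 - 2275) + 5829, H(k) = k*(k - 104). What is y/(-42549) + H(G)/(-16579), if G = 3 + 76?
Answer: 61785257/705419871 ≈ 0.087587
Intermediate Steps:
G = 79
H(k) = k*(-104 + k)
y = 1342 (y = ((1814 - 2275) + 5829)/4 = (-461 + 5829)/4 = (¼)*5368 = 1342)
y/(-42549) + H(G)/(-16579) = 1342/(-42549) + (79*(-104 + 79))/(-16579) = 1342*(-1/42549) + (79*(-25))*(-1/16579) = -1342/42549 - 1975*(-1/16579) = -1342/42549 + 1975/16579 = 61785257/705419871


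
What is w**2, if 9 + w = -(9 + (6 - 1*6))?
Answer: 324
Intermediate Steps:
w = -18 (w = -9 - (9 + (6 - 1*6)) = -9 - (9 + (6 - 6)) = -9 - (9 + 0) = -9 - 1*9 = -9 - 9 = -18)
w**2 = (-18)**2 = 324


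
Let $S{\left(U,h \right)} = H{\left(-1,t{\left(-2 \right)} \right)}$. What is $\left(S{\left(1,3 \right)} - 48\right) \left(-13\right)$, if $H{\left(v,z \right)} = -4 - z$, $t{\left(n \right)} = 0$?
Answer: $676$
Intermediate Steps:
$S{\left(U,h \right)} = -4$ ($S{\left(U,h \right)} = -4 - 0 = -4 + 0 = -4$)
$\left(S{\left(1,3 \right)} - 48\right) \left(-13\right) = \left(-4 - 48\right) \left(-13\right) = \left(-52\right) \left(-13\right) = 676$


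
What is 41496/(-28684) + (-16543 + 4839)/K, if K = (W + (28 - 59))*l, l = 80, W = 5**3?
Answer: -20242733/6740740 ≈ -3.0030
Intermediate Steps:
W = 125
K = 7520 (K = (125 + (28 - 59))*80 = (125 - 31)*80 = 94*80 = 7520)
41496/(-28684) + (-16543 + 4839)/K = 41496/(-28684) + (-16543 + 4839)/7520 = 41496*(-1/28684) - 11704*1/7520 = -10374/7171 - 1463/940 = -20242733/6740740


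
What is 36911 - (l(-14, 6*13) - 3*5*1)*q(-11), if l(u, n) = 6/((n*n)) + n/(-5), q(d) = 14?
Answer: 94655344/2535 ≈ 37339.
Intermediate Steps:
l(u, n) = 6/n² - n/5 (l(u, n) = 6/(n²) + n*(-⅕) = 6/n² - n/5)
36911 - (l(-14, 6*13) - 3*5*1)*q(-11) = 36911 - ((6/(6*13)² - 6*13/5) - 3*5*1)*14 = 36911 - ((6/78² - ⅕*78) - 15*1)*14 = 36911 - ((6*(1/6084) - 78/5) - 15)*14 = 36911 - ((1/1014 - 78/5) - 15)*14 = 36911 - (-79087/5070 - 15)*14 = 36911 - (-155137)*14/5070 = 36911 - 1*(-1085959/2535) = 36911 + 1085959/2535 = 94655344/2535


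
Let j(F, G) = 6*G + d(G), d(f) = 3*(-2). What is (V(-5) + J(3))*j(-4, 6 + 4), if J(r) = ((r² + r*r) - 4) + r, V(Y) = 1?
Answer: 972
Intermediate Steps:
d(f) = -6
j(F, G) = -6 + 6*G (j(F, G) = 6*G - 6 = -6 + 6*G)
J(r) = -4 + r + 2*r² (J(r) = ((r² + r²) - 4) + r = (2*r² - 4) + r = (-4 + 2*r²) + r = -4 + r + 2*r²)
(V(-5) + J(3))*j(-4, 6 + 4) = (1 + (-4 + 3 + 2*3²))*(-6 + 6*(6 + 4)) = (1 + (-4 + 3 + 2*9))*(-6 + 6*10) = (1 + (-4 + 3 + 18))*(-6 + 60) = (1 + 17)*54 = 18*54 = 972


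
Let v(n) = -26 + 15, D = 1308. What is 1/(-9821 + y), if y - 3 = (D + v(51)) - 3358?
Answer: -1/11879 ≈ -8.4182e-5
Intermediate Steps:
v(n) = -11
y = -2058 (y = 3 + ((1308 - 11) - 3358) = 3 + (1297 - 3358) = 3 - 2061 = -2058)
1/(-9821 + y) = 1/(-9821 - 2058) = 1/(-11879) = -1/11879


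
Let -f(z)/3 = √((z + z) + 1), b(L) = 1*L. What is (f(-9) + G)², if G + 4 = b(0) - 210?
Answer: 45643 + 1284*I*√17 ≈ 45643.0 + 5294.1*I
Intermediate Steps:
b(L) = L
G = -214 (G = -4 + (0 - 210) = -4 - 210 = -214)
f(z) = -3*√(1 + 2*z) (f(z) = -3*√((z + z) + 1) = -3*√(2*z + 1) = -3*√(1 + 2*z))
(f(-9) + G)² = (-3*√(1 + 2*(-9)) - 214)² = (-3*√(1 - 18) - 214)² = (-3*I*√17 - 214)² = (-214 - 3*I*√17)²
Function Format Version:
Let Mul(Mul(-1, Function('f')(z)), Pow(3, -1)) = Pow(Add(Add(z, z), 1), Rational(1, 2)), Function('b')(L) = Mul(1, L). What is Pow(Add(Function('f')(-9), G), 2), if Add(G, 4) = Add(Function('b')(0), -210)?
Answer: Add(45643, Mul(1284, I, Pow(17, Rational(1, 2)))) ≈ Add(45643., Mul(5294.1, I))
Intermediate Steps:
Function('b')(L) = L
G = -214 (G = Add(-4, Add(0, -210)) = Add(-4, -210) = -214)
Function('f')(z) = Mul(-3, Pow(Add(1, Mul(2, z)), Rational(1, 2))) (Function('f')(z) = Mul(-3, Pow(Add(Add(z, z), 1), Rational(1, 2))) = Mul(-3, Pow(Add(Mul(2, z), 1), Rational(1, 2))) = Mul(-3, Pow(Add(1, Mul(2, z)), Rational(1, 2))))
Pow(Add(Function('f')(-9), G), 2) = Pow(Add(Mul(-3, Pow(Add(1, Mul(2, -9)), Rational(1, 2))), -214), 2) = Pow(Add(Mul(-3, Pow(Add(1, -18), Rational(1, 2))), -214), 2) = Pow(Add(Mul(-3, Pow(-17, Rational(1, 2))), -214), 2) = Pow(Add(Mul(-3, Mul(I, Pow(17, Rational(1, 2)))), -214), 2) = Pow(Add(Mul(-3, I, Pow(17, Rational(1, 2))), -214), 2) = Pow(Add(-214, Mul(-3, I, Pow(17, Rational(1, 2)))), 2)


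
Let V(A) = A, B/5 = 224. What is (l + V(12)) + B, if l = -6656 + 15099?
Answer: 9575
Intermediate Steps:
B = 1120 (B = 5*224 = 1120)
l = 8443
(l + V(12)) + B = (8443 + 12) + 1120 = 8455 + 1120 = 9575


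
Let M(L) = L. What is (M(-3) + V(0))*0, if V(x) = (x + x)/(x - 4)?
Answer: 0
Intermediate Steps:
V(x) = 2*x/(-4 + x) (V(x) = (2*x)/(-4 + x) = 2*x/(-4 + x))
(M(-3) + V(0))*0 = (-3 + 2*0/(-4 + 0))*0 = (-3 + 2*0/(-4))*0 = (-3 + 2*0*(-¼))*0 = (-3 + 0)*0 = -3*0 = 0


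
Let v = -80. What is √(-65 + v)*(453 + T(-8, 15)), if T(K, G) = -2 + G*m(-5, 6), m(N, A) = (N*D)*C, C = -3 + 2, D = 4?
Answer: 751*I*√145 ≈ 9043.2*I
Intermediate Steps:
C = -1
m(N, A) = -4*N (m(N, A) = (N*4)*(-1) = (4*N)*(-1) = -4*N)
T(K, G) = -2 + 20*G (T(K, G) = -2 + G*(-4*(-5)) = -2 + G*20 = -2 + 20*G)
√(-65 + v)*(453 + T(-8, 15)) = √(-65 - 80)*(453 + (-2 + 20*15)) = √(-145)*(453 + (-2 + 300)) = (I*√145)*(453 + 298) = (I*√145)*751 = 751*I*√145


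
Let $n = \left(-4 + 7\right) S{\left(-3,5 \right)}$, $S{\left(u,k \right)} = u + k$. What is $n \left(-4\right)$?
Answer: $-24$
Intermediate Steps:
$S{\left(u,k \right)} = k + u$
$n = 6$ ($n = \left(-4 + 7\right) \left(5 - 3\right) = 3 \cdot 2 = 6$)
$n \left(-4\right) = 6 \left(-4\right) = -24$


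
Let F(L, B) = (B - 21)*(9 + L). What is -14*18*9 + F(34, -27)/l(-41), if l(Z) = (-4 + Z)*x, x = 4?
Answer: -33848/15 ≈ -2256.5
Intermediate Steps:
l(Z) = -16 + 4*Z (l(Z) = (-4 + Z)*4 = -16 + 4*Z)
F(L, B) = (-21 + B)*(9 + L)
-14*18*9 + F(34, -27)/l(-41) = -14*18*9 + (-189 - 21*34 + 9*(-27) - 27*34)/(-16 + 4*(-41)) = -252*9 + (-189 - 714 - 243 - 918)/(-16 - 164) = -2268 - 2064/(-180) = -2268 - 2064*(-1/180) = -2268 + 172/15 = -33848/15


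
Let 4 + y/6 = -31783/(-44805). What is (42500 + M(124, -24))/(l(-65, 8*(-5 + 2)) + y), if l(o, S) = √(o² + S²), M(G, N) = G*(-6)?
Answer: 183891051841640/983932658349 + 9313852219100*√4801/983932658349 ≈ 842.78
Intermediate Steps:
M(G, N) = -6*G
y = -294874/14935 (y = -24 + 6*(-31783/(-44805)) = -24 + 6*(-31783*(-1/44805)) = -24 + 6*(31783/44805) = -24 + 63566/14935 = -294874/14935 ≈ -19.744)
l(o, S) = √(S² + o²)
(42500 + M(124, -24))/(l(-65, 8*(-5 + 2)) + y) = (42500 - 6*124)/(√((8*(-5 + 2))² + (-65)²) - 294874/14935) = (42500 - 744)/(√((8*(-3))² + 4225) - 294874/14935) = 41756/(√((-24)² + 4225) - 294874/14935) = 41756/(√(576 + 4225) - 294874/14935) = 41756/(√4801 - 294874/14935) = 41756/(-294874/14935 + √4801)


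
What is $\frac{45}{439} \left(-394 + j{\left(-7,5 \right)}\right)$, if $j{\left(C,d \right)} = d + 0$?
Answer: $- \frac{17505}{439} \approx -39.875$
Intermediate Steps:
$j{\left(C,d \right)} = d$
$\frac{45}{439} \left(-394 + j{\left(-7,5 \right)}\right) = \frac{45}{439} \left(-394 + 5\right) = 45 \cdot \frac{1}{439} \left(-389\right) = \frac{45}{439} \left(-389\right) = - \frac{17505}{439}$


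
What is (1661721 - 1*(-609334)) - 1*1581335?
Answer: 689720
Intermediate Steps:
(1661721 - 1*(-609334)) - 1*1581335 = (1661721 + 609334) - 1581335 = 2271055 - 1581335 = 689720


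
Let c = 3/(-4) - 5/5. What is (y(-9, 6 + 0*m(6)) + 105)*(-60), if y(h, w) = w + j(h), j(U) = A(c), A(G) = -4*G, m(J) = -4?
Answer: -7080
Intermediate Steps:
c = -7/4 (c = 3*(-¼) - 5*⅕ = -¾ - 1 = -7/4 ≈ -1.7500)
j(U) = 7 (j(U) = -4*(-7/4) = 7)
y(h, w) = 7 + w (y(h, w) = w + 7 = 7 + w)
(y(-9, 6 + 0*m(6)) + 105)*(-60) = ((7 + (6 + 0*(-4))) + 105)*(-60) = ((7 + (6 + 0)) + 105)*(-60) = ((7 + 6) + 105)*(-60) = (13 + 105)*(-60) = 118*(-60) = -7080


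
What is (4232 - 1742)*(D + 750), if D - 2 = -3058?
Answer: -5741940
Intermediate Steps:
D = -3056 (D = 2 - 3058 = -3056)
(4232 - 1742)*(D + 750) = (4232 - 1742)*(-3056 + 750) = 2490*(-2306) = -5741940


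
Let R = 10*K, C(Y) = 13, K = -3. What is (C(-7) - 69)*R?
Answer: 1680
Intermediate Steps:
R = -30 (R = 10*(-3) = -30)
(C(-7) - 69)*R = (13 - 69)*(-30) = -56*(-30) = 1680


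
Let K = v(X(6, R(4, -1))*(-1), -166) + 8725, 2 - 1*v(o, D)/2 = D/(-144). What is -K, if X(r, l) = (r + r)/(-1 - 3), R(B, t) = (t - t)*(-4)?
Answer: -314161/36 ≈ -8726.7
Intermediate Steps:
R(B, t) = 0 (R(B, t) = 0*(-4) = 0)
X(r, l) = -r/2 (X(r, l) = (2*r)/(-4) = (2*r)*(-¼) = -r/2)
v(o, D) = 4 + D/72 (v(o, D) = 4 - 2*D/(-144) = 4 - 2*D*(-1)/144 = 4 - (-1)*D/72 = 4 + D/72)
K = 314161/36 (K = (4 + (1/72)*(-166)) + 8725 = (4 - 83/36) + 8725 = 61/36 + 8725 = 314161/36 ≈ 8726.7)
-K = -1*314161/36 = -314161/36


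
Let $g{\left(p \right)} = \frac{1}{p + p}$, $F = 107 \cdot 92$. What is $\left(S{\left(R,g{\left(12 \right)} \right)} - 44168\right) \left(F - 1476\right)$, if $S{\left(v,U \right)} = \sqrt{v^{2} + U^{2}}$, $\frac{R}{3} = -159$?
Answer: $-369597824 + \frac{1046 \sqrt{131056705}}{3} \approx -3.6561 \cdot 10^{8}$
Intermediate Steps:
$R = -477$ ($R = 3 \left(-159\right) = -477$)
$F = 9844$
$g{\left(p \right)} = \frac{1}{2 p}$
$S{\left(v,U \right)} = \sqrt{U^{2} + v^{2}}$
$\left(S{\left(R,g{\left(12 \right)} \right)} - 44168\right) \left(F - 1476\right) = \left(\sqrt{\left(\frac{1}{2 \cdot 12}\right)^{2} + \left(-477\right)^{2}} - 44168\right) \left(9844 - 1476\right) = \left(\sqrt{\left(\frac{1}{2} \cdot \frac{1}{12}\right)^{2} + 227529} - 44168\right) 8368 = \left(\sqrt{\left(\frac{1}{24}\right)^{2} + 227529} - 44168\right) 8368 = \left(\sqrt{\frac{1}{576} + 227529} - 44168\right) 8368 = \left(\sqrt{\frac{131056705}{576}} - 44168\right) 8368 = \left(\frac{\sqrt{131056705}}{24} - 44168\right) 8368 = \left(-44168 + \frac{\sqrt{131056705}}{24}\right) 8368 = -369597824 + \frac{1046 \sqrt{131056705}}{3}$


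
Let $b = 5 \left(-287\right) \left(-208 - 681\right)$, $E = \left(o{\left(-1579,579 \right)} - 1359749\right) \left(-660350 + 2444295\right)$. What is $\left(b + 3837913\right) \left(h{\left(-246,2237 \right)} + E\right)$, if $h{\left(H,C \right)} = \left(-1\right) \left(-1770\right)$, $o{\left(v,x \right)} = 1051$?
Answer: $-12394628884999075520$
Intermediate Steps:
$h{\left(H,C \right)} = 1770$
$E = -2423842503610$ ($E = \left(1051 - 1359749\right) \left(-660350 + 2444295\right) = \left(-1358698\right) 1783945 = -2423842503610$)
$b = 1275715$ ($b = \left(-1435\right) \left(-889\right) = 1275715$)
$\left(b + 3837913\right) \left(h{\left(-246,2237 \right)} + E\right) = \left(1275715 + 3837913\right) \left(1770 - 2423842503610\right) = 5113628 \left(-2423842501840\right) = -12394628884999075520$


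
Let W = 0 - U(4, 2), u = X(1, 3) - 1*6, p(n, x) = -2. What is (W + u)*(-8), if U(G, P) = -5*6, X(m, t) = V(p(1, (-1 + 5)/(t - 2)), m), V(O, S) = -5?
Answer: -152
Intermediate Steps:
X(m, t) = -5
U(G, P) = -30
u = -11 (u = -5 - 1*6 = -5 - 6 = -11)
W = 30 (W = 0 - 1*(-30) = 0 + 30 = 30)
(W + u)*(-8) = (30 - 11)*(-8) = 19*(-8) = -152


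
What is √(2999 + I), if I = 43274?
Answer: √46273 ≈ 215.11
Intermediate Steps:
√(2999 + I) = √(2999 + 43274) = √46273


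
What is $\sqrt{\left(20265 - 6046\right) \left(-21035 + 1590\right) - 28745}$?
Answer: $20 i \sqrt{691293} \approx 16629.0 i$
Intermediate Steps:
$\sqrt{\left(20265 - 6046\right) \left(-21035 + 1590\right) - 28745} = \sqrt{14219 \left(-19445\right) - 28745} = \sqrt{-276488455 - 28745} = \sqrt{-276517200} = 20 i \sqrt{691293}$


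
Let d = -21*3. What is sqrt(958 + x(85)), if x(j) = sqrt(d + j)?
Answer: sqrt(958 + sqrt(22)) ≈ 31.027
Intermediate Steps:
d = -63
x(j) = sqrt(-63 + j)
sqrt(958 + x(85)) = sqrt(958 + sqrt(-63 + 85)) = sqrt(958 + sqrt(22))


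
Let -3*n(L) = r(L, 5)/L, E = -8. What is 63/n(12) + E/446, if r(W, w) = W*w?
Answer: -42167/1115 ≈ -37.818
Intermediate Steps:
n(L) = -5/3 (n(L) = -L*5/(3*L) = -5*L/(3*L) = -⅓*5 = -5/3)
63/n(12) + E/446 = 63/(-5/3) - 8/446 = 63*(-⅗) - 8*1/446 = -189/5 - 4/223 = -42167/1115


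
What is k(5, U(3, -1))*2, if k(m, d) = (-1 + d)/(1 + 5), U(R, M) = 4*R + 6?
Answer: 17/3 ≈ 5.6667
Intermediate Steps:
U(R, M) = 6 + 4*R
k(m, d) = -⅙ + d/6 (k(m, d) = (-1 + d)/6 = (-1 + d)*(⅙) = -⅙ + d/6)
k(5, U(3, -1))*2 = (-⅙ + (6 + 4*3)/6)*2 = (-⅙ + (6 + 12)/6)*2 = (-⅙ + (⅙)*18)*2 = (-⅙ + 3)*2 = (17/6)*2 = 17/3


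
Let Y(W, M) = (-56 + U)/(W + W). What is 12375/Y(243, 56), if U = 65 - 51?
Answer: -1002375/7 ≈ -1.4320e+5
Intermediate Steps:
U = 14
Y(W, M) = -21/W (Y(W, M) = (-56 + 14)/(W + W) = -42*1/(2*W) = -21/W)
12375/Y(243, 56) = 12375/((-21/243)) = 12375/((-21*1/243)) = 12375/(-7/81) = 12375*(-81/7) = -1002375/7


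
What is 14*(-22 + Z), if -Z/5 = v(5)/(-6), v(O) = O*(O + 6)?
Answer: 1001/3 ≈ 333.67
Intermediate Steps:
v(O) = O*(6 + O)
Z = 275/6 (Z = -5*5*(6 + 5)/(-6) = -5*5*11*(-1)/6 = -275*(-1)/6 = -5*(-55/6) = 275/6 ≈ 45.833)
14*(-22 + Z) = 14*(-22 + 275/6) = 14*(143/6) = 1001/3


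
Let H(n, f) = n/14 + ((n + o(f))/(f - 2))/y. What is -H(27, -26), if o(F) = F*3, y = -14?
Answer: -705/392 ≈ -1.7985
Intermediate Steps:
o(F) = 3*F
H(n, f) = n/14 - (n + 3*f)/(14*(-2 + f)) (H(n, f) = n/14 + ((n + 3*f)/(f - 2))/(-14) = n*(1/14) + ((n + 3*f)/(-2 + f))*(-1/14) = n/14 + ((n + 3*f)/(-2 + f))*(-1/14) = n/14 - (n + 3*f)/(14*(-2 + f)))
-H(27, -26) = -(-3*(-26) - 3*27 - 26*27)/(14*(-2 - 26)) = -(78 - 81 - 702)/(14*(-28)) = -(-1)*(-705)/(14*28) = -1*705/392 = -705/392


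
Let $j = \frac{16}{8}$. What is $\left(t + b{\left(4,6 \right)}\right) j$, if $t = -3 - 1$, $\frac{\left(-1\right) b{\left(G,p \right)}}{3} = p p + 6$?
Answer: $-260$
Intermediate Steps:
$j = 2$ ($j = 16 \cdot \frac{1}{8} = 2$)
$b{\left(G,p \right)} = -18 - 3 p^{2}$ ($b{\left(G,p \right)} = - 3 \left(p p + 6\right) = - 3 \left(p^{2} + 6\right) = - 3 \left(6 + p^{2}\right) = -18 - 3 p^{2}$)
$t = -4$
$\left(t + b{\left(4,6 \right)}\right) j = \left(-4 - \left(18 + 3 \cdot 6^{2}\right)\right) 2 = \left(-4 - 126\right) 2 = \left(-130\right) 2 = -260$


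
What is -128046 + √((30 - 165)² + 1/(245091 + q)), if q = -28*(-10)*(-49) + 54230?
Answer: -128046 + √1486575546423826/285601 ≈ -1.2791e+5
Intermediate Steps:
q = 40510 (q = 280*(-49) + 54230 = -13720 + 54230 = 40510)
-128046 + √((30 - 165)² + 1/(245091 + q)) = -128046 + √((30 - 165)² + 1/(245091 + 40510)) = -128046 + √((-135)² + 1/285601) = -128046 + √(18225 + 1/285601) = -128046 + √(5205078226/285601) = -128046 + √1486575546423826/285601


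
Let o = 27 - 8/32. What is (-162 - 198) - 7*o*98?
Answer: -37421/2 ≈ -18711.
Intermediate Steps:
o = 107/4 (o = 27 - 8/32 = 27 - 1*1/4 = 27 - 1/4 = 107/4 ≈ 26.750)
(-162 - 198) - 7*o*98 = (-162 - 198) - 7*107/4*98 = -360 - 749/4*98 = -360 - 36701/2 = -37421/2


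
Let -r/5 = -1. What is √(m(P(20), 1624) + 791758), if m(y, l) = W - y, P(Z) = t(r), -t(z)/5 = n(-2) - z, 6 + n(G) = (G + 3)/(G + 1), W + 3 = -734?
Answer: √790961 ≈ 889.36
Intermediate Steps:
W = -737 (W = -3 - 734 = -737)
n(G) = -6 + (3 + G)/(1 + G) (n(G) = -6 + (G + 3)/(G + 1) = -6 + (3 + G)/(1 + G))
r = 5 (r = -5*(-1) = 5)
t(z) = 35 + 5*z (t(z) = -5*((-3 - 5*(-2))/(1 - 2) - z) = -5*((-3 + 10)/(-1) - z) = -5*(-1*7 - z) = -5*(-7 - z) = 35 + 5*z)
P(Z) = 60 (P(Z) = 35 + 5*5 = 35 + 25 = 60)
m(y, l) = -737 - y
√(m(P(20), 1624) + 791758) = √((-737 - 1*60) + 791758) = √((-737 - 60) + 791758) = √(-797 + 791758) = √790961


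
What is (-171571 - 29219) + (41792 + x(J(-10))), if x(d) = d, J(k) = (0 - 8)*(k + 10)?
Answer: -158998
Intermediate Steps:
J(k) = -80 - 8*k (J(k) = -8*(10 + k) = -80 - 8*k)
(-171571 - 29219) + (41792 + x(J(-10))) = (-171571 - 29219) + (41792 + (-80 - 8*(-10))) = -200790 + (41792 + (-80 + 80)) = -200790 + (41792 + 0) = -200790 + 41792 = -158998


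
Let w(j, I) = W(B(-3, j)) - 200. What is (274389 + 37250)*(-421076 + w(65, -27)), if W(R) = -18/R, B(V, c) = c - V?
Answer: -4463727871127/34 ≈ -1.3129e+11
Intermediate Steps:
w(j, I) = -200 - 18/(3 + j) (w(j, I) = -18/(j - 1*(-3)) - 200 = -18/(j + 3) - 200 = -18/(3 + j) - 200 = -200 - 18/(3 + j))
(274389 + 37250)*(-421076 + w(65, -27)) = (274389 + 37250)*(-421076 + 2*(-309 - 100*65)/(3 + 65)) = 311639*(-421076 + 2*(-309 - 6500)/68) = 311639*(-421076 + 2*(1/68)*(-6809)) = 311639*(-421076 - 6809/34) = 311639*(-14323393/34) = -4463727871127/34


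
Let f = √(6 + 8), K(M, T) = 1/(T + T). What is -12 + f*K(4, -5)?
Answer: -12 - √14/10 ≈ -12.374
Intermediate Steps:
K(M, T) = 1/(2*T)
f = √14 ≈ 3.7417
-12 + f*K(4, -5) = -12 + √14*((½)/(-5)) = -12 + √14*((½)*(-⅕)) = -12 + √14*(-⅒) = -12 - √14/10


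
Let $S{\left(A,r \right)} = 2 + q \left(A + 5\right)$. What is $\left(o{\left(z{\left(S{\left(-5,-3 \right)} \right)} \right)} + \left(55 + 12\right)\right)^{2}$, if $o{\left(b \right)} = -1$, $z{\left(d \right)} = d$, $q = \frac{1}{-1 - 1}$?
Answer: $4356$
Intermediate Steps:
$q = - \frac{1}{2}$ ($q = \frac{1}{-2} = - \frac{1}{2} \approx -0.5$)
$S{\left(A,r \right)} = - \frac{1}{2} - \frac{A}{2}$ ($S{\left(A,r \right)} = 2 - \frac{A + 5}{2} = 2 - \frac{5 + A}{2} = 2 - \left(\frac{5}{2} + \frac{A}{2}\right) = - \frac{1}{2} - \frac{A}{2}$)
$\left(o{\left(z{\left(S{\left(-5,-3 \right)} \right)} \right)} + \left(55 + 12\right)\right)^{2} = \left(-1 + \left(55 + 12\right)\right)^{2} = \left(-1 + 67\right)^{2} = 66^{2} = 4356$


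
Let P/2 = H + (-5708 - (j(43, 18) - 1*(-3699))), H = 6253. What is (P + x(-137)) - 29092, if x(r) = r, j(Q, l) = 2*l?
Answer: -35609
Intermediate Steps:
P = -6380 (P = 2*(6253 + (-5708 - (2*18 - 1*(-3699)))) = 2*(6253 + (-5708 - (36 + 3699))) = 2*(6253 + (-5708 - 1*3735)) = 2*(6253 + (-5708 - 3735)) = 2*(6253 - 9443) = 2*(-3190) = -6380)
(P + x(-137)) - 29092 = (-6380 - 137) - 29092 = -6517 - 29092 = -35609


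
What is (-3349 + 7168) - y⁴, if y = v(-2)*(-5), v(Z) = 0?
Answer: 3819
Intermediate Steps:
y = 0 (y = 0*(-5) = 0)
(-3349 + 7168) - y⁴ = (-3349 + 7168) - 1*0⁴ = 3819 - 1*0 = 3819 + 0 = 3819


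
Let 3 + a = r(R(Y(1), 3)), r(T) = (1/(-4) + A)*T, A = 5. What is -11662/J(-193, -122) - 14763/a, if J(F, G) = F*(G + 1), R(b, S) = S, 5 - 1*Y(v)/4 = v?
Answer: -459855382/350295 ≈ -1312.8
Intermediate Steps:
Y(v) = 20 - 4*v
r(T) = 19*T/4 (r(T) = (1/(-4) + 5)*T = (-¼ + 5)*T = 19*T/4)
a = 45/4 (a = -3 + (19/4)*3 = -3 + 57/4 = 45/4 ≈ 11.250)
J(F, G) = F*(1 + G)
-11662/J(-193, -122) - 14763/a = -11662*(-1/(193*(1 - 122))) - 14763/45/4 = -11662/((-193*(-121))) - 14763*4/45 = -11662/23353 - 19684/15 = -459855382/350295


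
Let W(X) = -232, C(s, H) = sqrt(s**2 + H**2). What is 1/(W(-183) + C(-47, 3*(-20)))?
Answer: -232/48015 - sqrt(5809)/48015 ≈ -0.0064192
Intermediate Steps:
C(s, H) = sqrt(H**2 + s**2)
1/(W(-183) + C(-47, 3*(-20))) = 1/(-232 + sqrt((3*(-20))**2 + (-47)**2)) = 1/(-232 + sqrt((-60)**2 + 2209)) = 1/(-232 + sqrt(3600 + 2209)) = 1/(-232 + sqrt(5809))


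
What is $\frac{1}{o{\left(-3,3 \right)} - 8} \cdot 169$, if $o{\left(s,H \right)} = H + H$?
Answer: $- \frac{169}{2} \approx -84.5$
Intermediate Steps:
$o{\left(s,H \right)} = 2 H$
$\frac{1}{o{\left(-3,3 \right)} - 8} \cdot 169 = \frac{1}{2 \cdot 3 - 8} \cdot 169 = \frac{1}{6 - 8} \cdot 169 = \frac{1}{-2} \cdot 169 = \left(- \frac{1}{2}\right) 169 = - \frac{169}{2}$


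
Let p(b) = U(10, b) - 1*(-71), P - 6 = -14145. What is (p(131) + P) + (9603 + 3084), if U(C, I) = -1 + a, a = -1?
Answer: -1383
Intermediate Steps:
U(C, I) = -2 (U(C, I) = -1 - 1 = -2)
P = -14139 (P = 6 - 14145 = -14139)
p(b) = 69 (p(b) = -2 - 1*(-71) = -2 + 71 = 69)
(p(131) + P) + (9603 + 3084) = (69 - 14139) + (9603 + 3084) = -14070 + 12687 = -1383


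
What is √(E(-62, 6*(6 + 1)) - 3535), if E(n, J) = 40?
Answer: I*√3495 ≈ 59.119*I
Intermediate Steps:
√(E(-62, 6*(6 + 1)) - 3535) = √(40 - 3535) = √(-3495) = I*√3495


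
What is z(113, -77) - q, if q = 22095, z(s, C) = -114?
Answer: -22209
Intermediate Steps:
z(113, -77) - q = -114 - 1*22095 = -114 - 22095 = -22209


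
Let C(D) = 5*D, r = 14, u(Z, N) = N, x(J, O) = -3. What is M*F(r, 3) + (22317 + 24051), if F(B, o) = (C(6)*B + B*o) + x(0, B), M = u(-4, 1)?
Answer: 46827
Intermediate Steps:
M = 1
F(B, o) = -3 + 30*B + B*o (F(B, o) = ((5*6)*B + B*o) - 3 = (30*B + B*o) - 3 = -3 + 30*B + B*o)
M*F(r, 3) + (22317 + 24051) = 1*(-3 + 30*14 + 14*3) + (22317 + 24051) = 1*(-3 + 420 + 42) + 46368 = 1*459 + 46368 = 459 + 46368 = 46827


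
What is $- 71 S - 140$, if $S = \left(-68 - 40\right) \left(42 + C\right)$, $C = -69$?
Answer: $-207176$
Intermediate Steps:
$S = 2916$ ($S = \left(-68 - 40\right) \left(42 - 69\right) = \left(-108\right) \left(-27\right) = 2916$)
$- 71 S - 140 = \left(-71\right) 2916 - 140 = -207036 - 140 = -207176$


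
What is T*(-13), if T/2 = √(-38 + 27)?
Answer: -26*I*√11 ≈ -86.232*I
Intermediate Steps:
T = 2*I*√11 (T = 2*√(-38 + 27) = 2*√(-11) = 2*(I*√11) = 2*I*√11 ≈ 6.6332*I)
T*(-13) = (2*I*√11)*(-13) = -26*I*√11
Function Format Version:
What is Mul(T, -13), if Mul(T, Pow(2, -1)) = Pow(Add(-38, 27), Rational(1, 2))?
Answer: Mul(-26, I, Pow(11, Rational(1, 2))) ≈ Mul(-86.232, I)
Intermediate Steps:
T = Mul(2, I, Pow(11, Rational(1, 2))) (T = Mul(2, Pow(Add(-38, 27), Rational(1, 2))) = Mul(2, Pow(-11, Rational(1, 2))) = Mul(2, Mul(I, Pow(11, Rational(1, 2)))) = Mul(2, I, Pow(11, Rational(1, 2))) ≈ Mul(6.6332, I))
Mul(T, -13) = Mul(Mul(2, I, Pow(11, Rational(1, 2))), -13) = Mul(-26, I, Pow(11, Rational(1, 2)))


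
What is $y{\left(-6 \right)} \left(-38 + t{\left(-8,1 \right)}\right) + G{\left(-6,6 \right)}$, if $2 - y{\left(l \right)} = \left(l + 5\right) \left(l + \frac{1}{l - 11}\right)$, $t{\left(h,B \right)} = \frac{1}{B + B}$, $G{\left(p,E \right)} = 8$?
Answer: $\frac{5447}{34} \approx 160.21$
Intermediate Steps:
$t{\left(h,B \right)} = \frac{1}{2 B}$
$y{\left(l \right)} = 2 - \left(5 + l\right) \left(l + \frac{1}{-11 + l}\right)$ ($y{\left(l \right)} = 2 - \left(l + 5\right) \left(l + \frac{1}{l - 11}\right) = 2 - \left(5 + l\right) \left(l + \frac{1}{-11 + l}\right)$)
$y{\left(-6 \right)} \left(-38 + t{\left(-8,1 \right)}\right) + G{\left(-6,6 \right)} = \frac{-27 - \left(-6\right)^{3} + 6 \left(-6\right)^{2} + 56 \left(-6\right)}{-11 - 6} \left(-38 + \frac{1}{2 \cdot 1}\right) + 8 = \frac{-27 - -216 + 6 \cdot 36 - 336}{-17} \left(-38 + \frac{1}{2} \cdot 1\right) + 8 = - \frac{-27 + 216 + 216 - 336}{17} \left(-38 + \frac{1}{2}\right) + 8 = \left(- \frac{1}{17}\right) 69 \left(- \frac{75}{2}\right) + 8 = \left(- \frac{69}{17}\right) \left(- \frac{75}{2}\right) + 8 = \frac{5175}{34} + 8 = \frac{5447}{34}$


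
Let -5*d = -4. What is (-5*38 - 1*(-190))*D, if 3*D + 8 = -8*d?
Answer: 0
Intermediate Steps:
d = 4/5 (d = -1/5*(-4) = 4/5 ≈ 0.80000)
D = -24/5 (D = -8/3 + (-8*4/5)/3 = -8/3 + (1/3)*(-32/5) = -8/3 - 32/15 = -24/5 ≈ -4.8000)
(-5*38 - 1*(-190))*D = (-5*38 - 1*(-190))*(-24/5) = (-190 + 190)*(-24/5) = 0*(-24/5) = 0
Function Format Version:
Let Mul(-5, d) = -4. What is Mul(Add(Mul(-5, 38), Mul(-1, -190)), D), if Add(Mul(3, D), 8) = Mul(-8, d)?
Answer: 0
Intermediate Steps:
d = Rational(4, 5) (d = Mul(Rational(-1, 5), -4) = Rational(4, 5) ≈ 0.80000)
D = Rational(-24, 5) (D = Add(Rational(-8, 3), Mul(Rational(1, 3), Mul(-8, Rational(4, 5)))) = Add(Rational(-8, 3), Mul(Rational(1, 3), Rational(-32, 5))) = Add(Rational(-8, 3), Rational(-32, 15)) = Rational(-24, 5) ≈ -4.8000)
Mul(Add(Mul(-5, 38), Mul(-1, -190)), D) = Mul(Add(Mul(-5, 38), Mul(-1, -190)), Rational(-24, 5)) = Mul(Add(-190, 190), Rational(-24, 5)) = Mul(0, Rational(-24, 5)) = 0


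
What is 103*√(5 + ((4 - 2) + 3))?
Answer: 103*√10 ≈ 325.71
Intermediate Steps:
103*√(5 + ((4 - 2) + 3)) = 103*√(5 + (2 + 3)) = 103*√(5 + 5) = 103*√10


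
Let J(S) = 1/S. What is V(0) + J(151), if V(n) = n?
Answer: 1/151 ≈ 0.0066225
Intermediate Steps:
V(0) + J(151) = 0 + 1/151 = 1/151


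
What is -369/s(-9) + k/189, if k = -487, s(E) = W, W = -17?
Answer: 61462/3213 ≈ 19.129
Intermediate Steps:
s(E) = -17
-369/s(-9) + k/189 = -369/(-17) - 487/189 = -369*(-1/17) - 487*1/189 = 369/17 - 487/189 = 61462/3213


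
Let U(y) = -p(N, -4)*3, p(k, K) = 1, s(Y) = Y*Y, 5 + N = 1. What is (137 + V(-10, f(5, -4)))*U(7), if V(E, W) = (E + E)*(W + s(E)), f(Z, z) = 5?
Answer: 5889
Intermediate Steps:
N = -4 (N = -5 + 1 = -4)
s(Y) = Y²
V(E, W) = 2*E*(W + E²) (V(E, W) = (E + E)*(W + E²) = (2*E)*(W + E²) = 2*E*(W + E²))
U(y) = -3
(137 + V(-10, f(5, -4)))*U(7) = (137 + 2*(-10)*(5 + (-10)²))*(-3) = (137 + 2*(-10)*(5 + 100))*(-3) = (137 + 2*(-10)*105)*(-3) = (137 - 2100)*(-3) = -1963*(-3) = 5889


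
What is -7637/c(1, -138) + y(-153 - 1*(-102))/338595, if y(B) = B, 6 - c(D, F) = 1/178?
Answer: -153427119029/120426955 ≈ -1274.0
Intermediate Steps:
c(D, F) = 1067/178 (c(D, F) = 6 - 1/178 = 1067/178)
-7637/c(1, -138) + y(-153 - 1*(-102))/338595 = -7637/1067/178 + (-153 - 1*(-102))/338595 = -7637*178/1067 + (-153 + 102)*(1/338595) = -1359386/1067 - 51*1/338595 = -1359386/1067 - 17/112865 = -153427119029/120426955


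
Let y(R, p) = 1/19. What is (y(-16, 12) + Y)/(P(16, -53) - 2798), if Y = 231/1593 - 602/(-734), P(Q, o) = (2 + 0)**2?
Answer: -3768587/10345240422 ≈ -0.00036428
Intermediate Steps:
P(Q, o) = 4 (P(Q, o) = 2**2 = 4)
y(R, p) = 1/19
Y = 188090/194877 (Y = 231*(1/1593) - 602*(-1/734) = 77/531 + 301/367 = 188090/194877 ≈ 0.96517)
(y(-16, 12) + Y)/(P(16, -53) - 2798) = (1/19 + 188090/194877)/(4 - 2798) = (3768587/3702663)/(-2794) = (3768587/3702663)*(-1/2794) = -3768587/10345240422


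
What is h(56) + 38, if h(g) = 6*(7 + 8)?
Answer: 128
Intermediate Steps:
h(g) = 90 (h(g) = 6*15 = 90)
h(56) + 38 = 90 + 38 = 128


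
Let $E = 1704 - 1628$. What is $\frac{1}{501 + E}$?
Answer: $\frac{1}{577} \approx 0.0017331$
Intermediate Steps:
$E = 76$
$\frac{1}{501 + E} = \frac{1}{501 + 76} = \frac{1}{577}$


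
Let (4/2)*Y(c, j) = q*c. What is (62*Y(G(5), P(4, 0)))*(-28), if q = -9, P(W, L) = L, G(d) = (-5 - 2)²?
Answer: 382788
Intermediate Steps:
G(d) = 49 (G(d) = (-7)² = 49)
Y(c, j) = -9*c/2 (Y(c, j) = (-9*c)/2 = -9*c/2)
(62*Y(G(5), P(4, 0)))*(-28) = (62*(-9/2*49))*(-28) = (62*(-441/2))*(-28) = -13671*(-28) = 382788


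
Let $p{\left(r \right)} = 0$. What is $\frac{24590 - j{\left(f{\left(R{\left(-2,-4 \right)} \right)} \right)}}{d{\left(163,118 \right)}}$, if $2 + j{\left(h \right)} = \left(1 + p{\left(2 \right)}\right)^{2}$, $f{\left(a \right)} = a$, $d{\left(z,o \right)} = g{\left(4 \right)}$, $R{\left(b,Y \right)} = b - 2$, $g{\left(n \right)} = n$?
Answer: $\frac{24591}{4} \approx 6147.8$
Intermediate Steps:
$R{\left(b,Y \right)} = -2 + b$
$d{\left(z,o \right)} = 4$
$j{\left(h \right)} = -1$ ($j{\left(h \right)} = -2 + \left(1 + 0\right)^{2} = -2 + 1^{2} = -2 + 1 = -1$)
$\frac{24590 - j{\left(f{\left(R{\left(-2,-4 \right)} \right)} \right)}}{d{\left(163,118 \right)}} = \frac{24590 - -1}{4} = \left(24590 + 1\right) \frac{1}{4} = 24591 \cdot \frac{1}{4} = \frac{24591}{4}$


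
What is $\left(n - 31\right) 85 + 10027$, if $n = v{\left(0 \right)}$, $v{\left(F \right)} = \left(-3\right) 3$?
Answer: $6627$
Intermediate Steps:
$v{\left(F \right)} = -9$
$n = -9$
$\left(n - 31\right) 85 + 10027 = \left(-9 - 31\right) 85 + 10027 = \left(-40\right) 85 + 10027 = -3400 + 10027 = 6627$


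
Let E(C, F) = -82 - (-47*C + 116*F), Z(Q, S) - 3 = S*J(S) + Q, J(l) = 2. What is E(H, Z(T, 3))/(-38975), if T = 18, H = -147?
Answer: 10123/38975 ≈ 0.25973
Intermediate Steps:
Z(Q, S) = 3 + Q + 2*S (Z(Q, S) = 3 + (S*2 + Q) = 3 + (2*S + Q) = 3 + (Q + 2*S) = 3 + Q + 2*S)
E(C, F) = -82 - 116*F + 47*C (E(C, F) = -82 + (-116*F + 47*C) = -82 - 116*F + 47*C)
E(H, Z(T, 3))/(-38975) = (-82 - 116*(3 + 18 + 2*3) + 47*(-147))/(-38975) = (-82 - 116*(3 + 18 + 6) - 6909)*(-1/38975) = (-82 - 116*27 - 6909)*(-1/38975) = (-82 - 3132 - 6909)*(-1/38975) = -10123*(-1/38975) = 10123/38975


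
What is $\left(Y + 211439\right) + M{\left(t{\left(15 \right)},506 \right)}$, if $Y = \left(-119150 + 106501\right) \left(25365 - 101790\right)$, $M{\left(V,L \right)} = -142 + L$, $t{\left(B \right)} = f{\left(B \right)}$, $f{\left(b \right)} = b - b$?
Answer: $966911628$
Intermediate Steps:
$f{\left(b \right)} = 0$
$t{\left(B \right)} = 0$
$Y = 966699825$ ($Y = \left(-12649\right) \left(-76425\right) = 966699825$)
$\left(Y + 211439\right) + M{\left(t{\left(15 \right)},506 \right)} = \left(966699825 + 211439\right) + \left(-142 + 506\right) = 966911264 + 364 = 966911628$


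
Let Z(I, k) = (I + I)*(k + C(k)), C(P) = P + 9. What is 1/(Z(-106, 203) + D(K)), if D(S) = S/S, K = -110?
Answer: -1/87979 ≈ -1.1366e-5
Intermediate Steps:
C(P) = 9 + P
Z(I, k) = 2*I*(9 + 2*k) (Z(I, k) = (I + I)*(k + (9 + k)) = (2*I)*(9 + 2*k) = 2*I*(9 + 2*k))
D(S) = 1
1/(Z(-106, 203) + D(K)) = 1/(2*(-106)*(9 + 2*203) + 1) = 1/(2*(-106)*(9 + 406) + 1) = 1/(2*(-106)*415 + 1) = 1/(-87980 + 1) = 1/(-87979) = -1/87979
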